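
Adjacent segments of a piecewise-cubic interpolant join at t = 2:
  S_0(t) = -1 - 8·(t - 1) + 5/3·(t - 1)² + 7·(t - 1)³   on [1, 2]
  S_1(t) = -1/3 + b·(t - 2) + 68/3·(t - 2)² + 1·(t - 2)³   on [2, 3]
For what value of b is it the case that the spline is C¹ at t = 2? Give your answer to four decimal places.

16.3333

S_0'(t) = -8 + 10/3·(t - 1) + 21·(t - 1)², so S_0'(2) = 49/3. On the right, S_1'(2) = b, so b = 49/3.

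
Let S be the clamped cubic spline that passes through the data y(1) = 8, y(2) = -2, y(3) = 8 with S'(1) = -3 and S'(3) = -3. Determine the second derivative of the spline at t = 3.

-69

With M_i denoting the second derivative at x_i, h_i = 1, 1, and Δ_i = (y_(i+1) − y_i)/h_i = -10, 10:
  1·M_0 + 4·M_1 + 1·M_2 = 6(Δ_1 - Δ_0) = 120
Clamped end conditions give two more equations: 2h_0·M_0 + h_0·M_1 = 6(Δ_0 - S'(1)) = -42 and h_1·M_1 + 2h_1·M_2 = 6(S'(3) - Δ_1) = -78.
Hence M_0 = -51, M_1 = 60, M_2 = -69.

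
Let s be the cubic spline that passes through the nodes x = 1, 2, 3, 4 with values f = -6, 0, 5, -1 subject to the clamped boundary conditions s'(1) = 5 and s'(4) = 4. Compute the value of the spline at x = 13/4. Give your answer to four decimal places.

3.3500

Put m_i = s'' at the i-th knot. Here h = (1, 1, 1) and Δ = (6, 5, -6), so the interior equations h_(i-1)·m_(i-1) + 2(h_(i-1)+h_i)·m_i + h_i·m_(i+1) = 6(Δ_i − Δ_(i-1)) read
  1·m_0 + 4·m_1 + 1·m_2 = 6(Δ_1 - Δ_0) = -6
  1·m_1 + 4·m_2 + 1·m_3 = 6(Δ_2 - Δ_1) = -66
Clamped end conditions give two more equations: 2h_0·m_0 + h_0·m_1 = 6(Δ_0 - s'(1)) = 6 and h_2·m_2 + 2h_2·m_3 = 6(s'(4) - Δ_2) = 60.
Solving the tridiagonal system: m_0 = 2/15, m_1 = 86/15, m_2 = -436/15, m_3 = 668/15.
On [3, 4], s(x) = 5 - 56/15·(x - 3) - 218/15·(x - 3)² + 184/15·(x - 3)³.
With (x - 3) = 1/4: s(13/4) = 67/20.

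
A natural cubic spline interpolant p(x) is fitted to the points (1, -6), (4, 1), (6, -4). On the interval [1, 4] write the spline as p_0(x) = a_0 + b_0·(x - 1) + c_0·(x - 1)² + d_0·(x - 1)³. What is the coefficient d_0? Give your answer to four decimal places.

Let M_i = p''(x_i). Step sizes h_i = 3, 2; slopes of the chords Δ_i = (y_(i+1) - y_i)/h_i = 7/3, -5/2.
  3·M_0 + 10·M_1 + 2·M_2 = 6(Δ_1 - Δ_0) = -29
Natural end conditions: M_0 = M_2 = 0.
Forward elimination and back-substitution give M_0 = 0, M_1 = -29/10, M_2 = 0.
On [1, 4], with p_0(x) = a_0 + b_0·(x - 1) + c_0·(x - 1)² + d_0·(x - 1)³: c_0 = M_0/2 = 0, d_0 = (M_1 - M_0)/(6h_0) = -29/180, b_0 = Δ_0 - h_0(2M_0 + M_1)/6 = 227/60.

-0.1611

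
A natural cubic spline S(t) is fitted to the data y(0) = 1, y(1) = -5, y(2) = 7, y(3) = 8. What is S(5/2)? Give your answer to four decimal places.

9.0500

With σ_i denoting the second derivative at x_i, h_i = 1, 1, 1, and Δ_i = (y_(i+1) − y_i)/h_i = -6, 12, 1:
  1·σ_0 + 4·σ_1 + 1·σ_2 = 6(Δ_1 - Δ_0) = 108
  1·σ_1 + 4·σ_2 + 1·σ_3 = 6(Δ_2 - Δ_1) = -66
Natural end conditions: σ_0 = σ_3 = 0.
Solving: σ_0 = 0, σ_1 = 166/5, σ_2 = -124/5, σ_3 = 0.
On [2, 3], S(t) = 7 + 139/15·(t - 2) - 62/5·(t - 2)² + 62/15·(t - 2)³.
With (t - 2) = 1/2: S(5/2) = 181/20.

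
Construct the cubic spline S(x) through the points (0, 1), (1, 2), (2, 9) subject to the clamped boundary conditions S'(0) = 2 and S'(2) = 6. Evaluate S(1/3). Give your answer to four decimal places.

With M_i denoting the second derivative at x_i, h_i = 1, 1, and Δ_i = (y_(i+1) − y_i)/h_i = 1, 7:
  1·M_0 + 4·M_1 + 1·M_2 = 6(Δ_1 - Δ_0) = 36
Clamped end conditions give two more equations: 2h_0·M_0 + h_0·M_1 = 6(Δ_0 - S'(0)) = -6 and h_1·M_1 + 2h_1·M_2 = 6(S'(2) - Δ_1) = -6.
Solving: M_0 = -10, M_1 = 14, M_2 = -10.
On [0, 1], S(x) = 1 + 2·x - 5·x² + 4·x³.
With x = 1/3: S(1/3) = 34/27.

1.2593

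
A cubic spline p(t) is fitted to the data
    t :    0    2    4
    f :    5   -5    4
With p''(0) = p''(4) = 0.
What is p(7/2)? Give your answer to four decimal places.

Let m_i = p''(x_i). Step sizes h_i = 2, 2; slopes of the chords Δ_i = (y_(i+1) - y_i)/h_i = -5, 9/2.
  2·m_0 + 8·m_1 + 2·m_2 = 6(Δ_1 - Δ_0) = 57
Natural end conditions: m_0 = m_2 = 0.
Solving: m_0 = 0, m_1 = 57/8, m_2 = 0.
On [2, 4], p(t) = -5 - 1/4·(t - 2) + 57/16·(t - 2)² - 19/32·(t - 2)³.
With (t - 2) = 3/2: p(7/2) = 163/256.

0.6367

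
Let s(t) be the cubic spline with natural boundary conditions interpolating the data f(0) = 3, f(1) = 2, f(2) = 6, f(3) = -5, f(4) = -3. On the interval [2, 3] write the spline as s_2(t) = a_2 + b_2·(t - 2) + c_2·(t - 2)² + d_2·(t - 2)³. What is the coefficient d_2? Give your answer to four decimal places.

10.2143

Write m_i for s''(x_i). With h_i = 1, 1, 1, 1 and divided differences Δ_i = -1, 4, -11, 2, the continuity of s' gives the tridiagonal system
  1·m_0 + 4·m_1 + 1·m_2 = 6(Δ_1 - Δ_0) = 30
  1·m_1 + 4·m_2 + 1·m_3 = 6(Δ_2 - Δ_1) = -90
  1·m_2 + 4·m_3 + 1·m_4 = 6(Δ_3 - Δ_2) = 78
Natural end conditions: m_0 = m_4 = 0.
Hence m_0 = 0, m_1 = 111/7, m_2 = -234/7, m_3 = 195/7, m_4 = 0.
On [2, 3], with s_2(t) = a_2 + b_2·(t - 2) + c_2·(t - 2)² + d_2·(t - 2)³: c_2 = m_2/2 = -117/7, d_2 = (m_3 - m_2)/(6h_2) = 143/14, b_2 = Δ_2 - h_2(2m_2 + m_3)/6 = -9/2.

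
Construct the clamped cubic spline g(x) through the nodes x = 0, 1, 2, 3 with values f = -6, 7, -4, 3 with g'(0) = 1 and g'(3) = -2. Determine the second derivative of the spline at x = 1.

Let m_i = g''(x_i). Step sizes h_i = 1, 1, 1; slopes of the chords Δ_i = (y_(i+1) - y_i)/h_i = 13, -11, 7.
  1·m_0 + 4·m_1 + 1·m_2 = 6(Δ_1 - Δ_0) = -144
  1·m_1 + 4·m_2 + 1·m_3 = 6(Δ_2 - Δ_1) = 108
Clamped end conditions give two more equations: 2h_0·m_0 + h_0·m_1 = 6(Δ_0 - g'(0)) = 72 and h_2·m_2 + 2h_2·m_3 = 6(g'(3) - Δ_2) = -54.
Solving: m_0 = 70, m_1 = -68, m_2 = 58, m_3 = -56.

-68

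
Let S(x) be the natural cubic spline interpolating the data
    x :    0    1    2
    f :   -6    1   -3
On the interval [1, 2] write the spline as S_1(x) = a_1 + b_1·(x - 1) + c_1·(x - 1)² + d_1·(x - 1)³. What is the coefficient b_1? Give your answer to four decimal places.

With m_i denoting the second derivative at x_i, h_i = 1, 1, and Δ_i = (y_(i+1) − y_i)/h_i = 7, -4:
  1·m_0 + 4·m_1 + 1·m_2 = 6(Δ_1 - Δ_0) = -66
Natural end conditions: m_0 = m_2 = 0.
Solving: m_0 = 0, m_1 = -33/2, m_2 = 0.
On [1, 2], with S_1(x) = a_1 + b_1·(x - 1) + c_1·(x - 1)² + d_1·(x - 1)³: c_1 = m_1/2 = -33/4, d_1 = (m_2 - m_1)/(6h_1) = 11/4, b_1 = Δ_1 - h_1(2m_1 + m_2)/6 = 3/2.

1.5000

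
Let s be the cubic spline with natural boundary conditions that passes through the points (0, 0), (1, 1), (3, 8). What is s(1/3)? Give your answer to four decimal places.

0.2099

Write m_i for s''(x_i). With h_i = 1, 2 and divided differences Δ_i = 1, 7/2, the continuity of s' gives the tridiagonal system
  1·m_0 + 6·m_1 + 2·m_2 = 6(Δ_1 - Δ_0) = 15
Natural end conditions: m_0 = m_2 = 0.
Solving the tridiagonal system: m_0 = 0, m_1 = 5/2, m_2 = 0.
On [0, 1], s(t) = 0 + 7/12·t + 0·t² + 5/12·t³.
With t = 1/3: s(1/3) = 17/81.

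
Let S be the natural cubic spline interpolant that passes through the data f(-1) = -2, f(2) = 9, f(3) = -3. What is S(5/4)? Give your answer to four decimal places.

12.0332

Write m_i for S''(x_i). With h_i = 3, 1 and divided differences Δ_i = 11/3, -12, the continuity of S' gives the tridiagonal system
  3·m_0 + 8·m_1 + 1·m_2 = 6(Δ_1 - Δ_0) = -94
Natural end conditions: m_0 = m_2 = 0.
Solving: m_0 = 0, m_1 = -47/4, m_2 = 0.
On [-1, 2], S(t) = -2 + 229/24·(t + 1) + 0·(t + 1)² - 47/72·(t + 1)³.
With (t + 1) = 9/4: S(5/4) = 6161/512.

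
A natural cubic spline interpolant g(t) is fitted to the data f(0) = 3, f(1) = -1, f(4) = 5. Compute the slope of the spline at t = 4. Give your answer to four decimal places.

4.2500

Let M_i = g''(x_i). Step sizes h_i = 1, 3; slopes of the chords Δ_i = (y_(i+1) - y_i)/h_i = -4, 2.
  1·M_0 + 8·M_1 + 3·M_2 = 6(Δ_1 - Δ_0) = 36
Natural end conditions: M_0 = M_2 = 0.
Hence M_0 = 0, M_1 = 9/2, M_2 = 0.
On [1, 4], g'(t) = b_1 + 2c_1·(t - 1) + 3d_1·(t - 1)² with b_1 = Δ_1 - h_1(2M_1 + M_2)/6 = -5/2, c_1 = M_1/2 = 9/4, d_1 = (M_2 - M_1)/(6h_1) = -1/4. So g'(4) = 17/4.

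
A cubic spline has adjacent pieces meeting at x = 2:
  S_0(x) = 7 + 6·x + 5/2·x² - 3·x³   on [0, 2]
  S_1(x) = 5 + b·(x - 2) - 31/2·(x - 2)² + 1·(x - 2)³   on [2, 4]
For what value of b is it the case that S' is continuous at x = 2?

S_0'(x) = 6 + 5·x - 9·x², so S_0'(2) = -20. On the right, S_1'(2) = b, so b = -20.

-20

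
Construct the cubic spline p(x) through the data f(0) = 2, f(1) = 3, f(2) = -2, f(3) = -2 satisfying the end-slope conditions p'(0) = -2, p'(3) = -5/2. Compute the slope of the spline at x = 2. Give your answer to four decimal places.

With M_i denoting the second derivative at x_i, h_i = 1, 1, 1, and Δ_i = (y_(i+1) − y_i)/h_i = 1, -5, 0:
  1·M_0 + 4·M_1 + 1·M_2 = 6(Δ_1 - Δ_0) = -36
  1·M_1 + 4·M_2 + 1·M_3 = 6(Δ_2 - Δ_1) = 30
Clamped end conditions give two more equations: 2h_0·M_0 + h_0·M_1 = 6(Δ_0 - p'(0)) = 18 and h_2·M_2 + 2h_2·M_3 = 6(p'(3) - Δ_2) = -15.
Forward elimination and back-substitution give M_0 = 53/3, M_1 = -52/3, M_2 = 47/3, M_3 = -46/3.
On [2, 3], p'(x) = b_2 + 2c_2·(x - 2) + 3d_2·(x - 2)² with b_2 = Δ_2 - h_2(2M_2 + M_3)/6 = -8/3, c_2 = M_2/2 = 47/6, d_2 = (M_3 - M_2)/(6h_2) = -31/6. So p'(2) = -8/3.

-2.6667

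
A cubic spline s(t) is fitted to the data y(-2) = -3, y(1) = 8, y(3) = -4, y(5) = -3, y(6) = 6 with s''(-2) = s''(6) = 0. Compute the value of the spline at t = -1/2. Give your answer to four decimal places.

Let M_i = s''(x_i). Step sizes h_i = 3, 2, 2, 1; slopes of the chords Δ_i = (y_(i+1) - y_i)/h_i = 11/3, -6, 1/2, 9.
  3·M_0 + 10·M_1 + 2·M_2 = 6(Δ_1 - Δ_0) = -58
  2·M_1 + 8·M_2 + 2·M_3 = 6(Δ_2 - Δ_1) = 39
  2·M_2 + 6·M_3 + 1·M_4 = 6(Δ_3 - Δ_2) = 51
Natural end conditions: M_0 = M_4 = 0.
Solving: M_0 = 0, M_1 = -88/13, M_2 = 63/13, M_3 = 179/26, M_4 = 0.
On [-2, 1], s(t) = -3 + 275/39·(t + 2) + 0·(t + 2)² - 44/117·(t + 2)³.
With (t + 2) = 3/2: s(-1/2) = 82/13.

6.3077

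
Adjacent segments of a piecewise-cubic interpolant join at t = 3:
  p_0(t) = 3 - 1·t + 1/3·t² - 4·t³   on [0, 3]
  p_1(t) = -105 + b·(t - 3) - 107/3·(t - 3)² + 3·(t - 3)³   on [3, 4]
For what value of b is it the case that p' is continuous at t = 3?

-107

p_0'(t) = -1 + 2/3·t - 12·t², so p_0'(3) = -107. On the right, p_1'(3) = b, so b = -107.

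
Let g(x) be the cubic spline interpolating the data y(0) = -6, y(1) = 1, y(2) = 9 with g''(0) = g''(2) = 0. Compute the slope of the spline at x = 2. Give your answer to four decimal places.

8.2500

Put M_i = g'' at the i-th knot. Here h = (1, 1) and Δ = (7, 8), so the interior equations h_(i-1)·M_(i-1) + 2(h_(i-1)+h_i)·M_i + h_i·M_(i+1) = 6(Δ_i − Δ_(i-1)) read
  1·M_0 + 4·M_1 + 1·M_2 = 6(Δ_1 - Δ_0) = 6
Natural end conditions: M_0 = M_2 = 0.
Hence M_0 = 0, M_1 = 3/2, M_2 = 0.
On [1, 2], g'(x) = b_1 + 2c_1·(x - 1) + 3d_1·(x - 1)² with b_1 = Δ_1 - h_1(2M_1 + M_2)/6 = 15/2, c_1 = M_1/2 = 3/4, d_1 = (M_2 - M_1)/(6h_1) = -1/4. So g'(2) = 33/4.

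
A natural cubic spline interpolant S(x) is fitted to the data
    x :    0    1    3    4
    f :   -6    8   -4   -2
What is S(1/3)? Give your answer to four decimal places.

With σ_i denoting the second derivative at x_i, h_i = 1, 2, 1, and Δ_i = (y_(i+1) − y_i)/h_i = 14, -6, 2:
  1·σ_0 + 6·σ_1 + 2·σ_2 = 6(Δ_1 - Δ_0) = -120
  2·σ_1 + 6·σ_2 + 1·σ_3 = 6(Δ_2 - Δ_1) = 48
Natural end conditions: σ_0 = σ_3 = 0.
Solving: σ_0 = 0, σ_1 = -51/2, σ_2 = 33/2, σ_3 = 0.
On [0, 1], S(x) = -6 + 73/4·x + 0·x² - 17/4·x³.
With x = 1/3: S(1/3) = -2/27.

-0.0741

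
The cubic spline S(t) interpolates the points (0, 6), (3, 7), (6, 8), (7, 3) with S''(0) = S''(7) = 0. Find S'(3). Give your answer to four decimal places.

Write σ_i for S''(x_i). With h_i = 3, 3, 1 and divided differences Δ_i = 1/3, 1/3, -5, the continuity of S' gives the tridiagonal system
  3·σ_0 + 12·σ_1 + 3·σ_2 = 6(Δ_1 - Δ_0) = 0
  3·σ_1 + 8·σ_2 + 1·σ_3 = 6(Δ_2 - Δ_1) = -32
Natural end conditions: σ_0 = σ_3 = 0.
Solving: σ_0 = 0, σ_1 = 32/29, σ_2 = -128/29, σ_3 = 0.
On [3, 6], S'(t) = b_1 + 2c_1·(t - 3) + 3d_1·(t - 3)² with b_1 = Δ_1 - h_1(2σ_1 + σ_2)/6 = 125/87, c_1 = σ_1/2 = 16/29, d_1 = (σ_2 - σ_1)/(6h_1) = -80/261. So S'(3) = 125/87.

1.4368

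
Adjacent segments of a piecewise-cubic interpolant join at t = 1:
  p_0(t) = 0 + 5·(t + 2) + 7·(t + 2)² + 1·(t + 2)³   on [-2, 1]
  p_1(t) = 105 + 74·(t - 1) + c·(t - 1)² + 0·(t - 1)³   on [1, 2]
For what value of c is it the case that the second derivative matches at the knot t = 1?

16

p_0''(t) = 14 + 6·(t + 2), so p_0''(1) = 32. On the right, p_1''(1) = 2c, so c = 16.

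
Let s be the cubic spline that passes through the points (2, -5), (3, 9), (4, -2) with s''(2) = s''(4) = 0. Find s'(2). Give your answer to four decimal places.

Put m_i = s'' at the i-th knot. Here h = (1, 1) and Δ = (14, -11), so the interior equations h_(i-1)·m_(i-1) + 2(h_(i-1)+h_i)·m_i + h_i·m_(i+1) = 6(Δ_i − Δ_(i-1)) read
  1·m_0 + 4·m_1 + 1·m_2 = 6(Δ_1 - Δ_0) = -150
Natural end conditions: m_0 = m_2 = 0.
Hence m_0 = 0, m_1 = -75/2, m_2 = 0.
On [2, 3], s'(x) = b_0 + 2c_0·(x - 2) + 3d_0·(x - 2)² with b_0 = Δ_0 - h_0(2m_0 + m_1)/6 = 81/4, c_0 = m_0/2 = 0, d_0 = (m_1 - m_0)/(6h_0) = -25/4. So s'(2) = 81/4.

20.2500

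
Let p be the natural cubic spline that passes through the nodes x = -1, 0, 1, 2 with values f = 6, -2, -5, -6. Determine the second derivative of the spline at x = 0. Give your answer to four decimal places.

7.2000

Let m_i = p''(x_i). Step sizes h_i = 1, 1, 1; slopes of the chords Δ_i = (y_(i+1) - y_i)/h_i = -8, -3, -1.
  1·m_0 + 4·m_1 + 1·m_2 = 6(Δ_1 - Δ_0) = 30
  1·m_1 + 4·m_2 + 1·m_3 = 6(Δ_2 - Δ_1) = 12
Natural end conditions: m_0 = m_3 = 0.
Hence m_0 = 0, m_1 = 36/5, m_2 = 6/5, m_3 = 0.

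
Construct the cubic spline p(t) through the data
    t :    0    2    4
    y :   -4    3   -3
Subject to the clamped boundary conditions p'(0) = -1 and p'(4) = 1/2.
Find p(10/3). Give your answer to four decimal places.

Write M_i for p''(x_i). With h_i = 2, 2 and divided differences Δ_i = 7/2, -3, the continuity of p' gives the tridiagonal system
  2·M_0 + 8·M_1 + 2·M_2 = 6(Δ_1 - Δ_0) = -39
Clamped end conditions give two more equations: 2h_0·M_0 + h_0·M_1 = 6(Δ_0 - p'(0)) = 27 and h_1·M_1 + 2h_1·M_2 = 6(p'(4) - Δ_1) = 21.
Solving the tridiagonal system: M_0 = 12, M_1 = -21/2, M_2 = 21/2.
On [2, 4], p(t) = 3 + 1/2·(t - 2) - 21/4·(t - 2)² + 7/4·(t - 2)³.
With (t - 2) = 4/3: p(10/3) = -41/27.

-1.5185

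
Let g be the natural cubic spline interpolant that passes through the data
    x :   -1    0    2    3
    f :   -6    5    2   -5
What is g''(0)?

-12

Put M_i = g'' at the i-th knot. Here h = (1, 2, 1) and Δ = (11, -3/2, -7), so the interior equations h_(i-1)·M_(i-1) + 2(h_(i-1)+h_i)·M_i + h_i·M_(i+1) = 6(Δ_i − Δ_(i-1)) read
  1·M_0 + 6·M_1 + 2·M_2 = 6(Δ_1 - Δ_0) = -75
  2·M_1 + 6·M_2 + 1·M_3 = 6(Δ_2 - Δ_1) = -33
Natural end conditions: M_0 = M_3 = 0.
Hence M_0 = 0, M_1 = -12, M_2 = -3/2, M_3 = 0.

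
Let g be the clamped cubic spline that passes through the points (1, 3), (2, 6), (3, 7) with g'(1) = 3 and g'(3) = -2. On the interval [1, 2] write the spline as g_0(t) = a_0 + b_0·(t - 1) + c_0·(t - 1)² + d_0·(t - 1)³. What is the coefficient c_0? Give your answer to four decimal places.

0.2500

Write σ_i for g''(x_i). With h_i = 1, 1 and divided differences Δ_i = 3, 1, the continuity of g' gives the tridiagonal system
  1·σ_0 + 4·σ_1 + 1·σ_2 = 6(Δ_1 - Δ_0) = -12
Clamped end conditions give two more equations: 2h_0·σ_0 + h_0·σ_1 = 6(Δ_0 - g'(1)) = 0 and h_1·σ_1 + 2h_1·σ_2 = 6(g'(3) - Δ_1) = -18.
Hence σ_0 = 1/2, σ_1 = -1, σ_2 = -17/2.
On [1, 2], with g_0(t) = a_0 + b_0·(t - 1) + c_0·(t - 1)² + d_0·(t - 1)³: c_0 = σ_0/2 = 1/4, d_0 = (σ_1 - σ_0)/(6h_0) = -1/4, b_0 = Δ_0 - h_0(2σ_0 + σ_1)/6 = 3.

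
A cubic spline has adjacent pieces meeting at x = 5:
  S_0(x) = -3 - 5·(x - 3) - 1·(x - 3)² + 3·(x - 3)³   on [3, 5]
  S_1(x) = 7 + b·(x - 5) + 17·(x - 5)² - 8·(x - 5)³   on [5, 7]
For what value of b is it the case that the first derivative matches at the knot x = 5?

27

S_0'(x) = -5 - 2·(x - 3) + 9·(x - 3)², so S_0'(5) = 27. On the right, S_1'(5) = b, so b = 27.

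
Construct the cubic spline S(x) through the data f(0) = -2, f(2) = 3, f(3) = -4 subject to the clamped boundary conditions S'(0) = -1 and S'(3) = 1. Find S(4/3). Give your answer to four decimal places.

3.3086

With M_i denoting the second derivative at x_i, h_i = 2, 1, and Δ_i = (y_(i+1) − y_i)/h_i = 5/2, -7:
  2·M_0 + 6·M_1 + 1·M_2 = 6(Δ_1 - Δ_0) = -57
Clamped end conditions give two more equations: 2h_0·M_0 + h_0·M_1 = 6(Δ_0 - S'(0)) = 21 and h_1·M_1 + 2h_1·M_2 = 6(S'(3) - Δ_1) = 48.
Solving: M_0 = 185/12, M_1 = -61/3, M_2 = 205/6.
On [0, 2], S(x) = -2 - 1·x + 185/24·x² - 143/48·x³.
With x = 4/3: S(4/3) = 268/81.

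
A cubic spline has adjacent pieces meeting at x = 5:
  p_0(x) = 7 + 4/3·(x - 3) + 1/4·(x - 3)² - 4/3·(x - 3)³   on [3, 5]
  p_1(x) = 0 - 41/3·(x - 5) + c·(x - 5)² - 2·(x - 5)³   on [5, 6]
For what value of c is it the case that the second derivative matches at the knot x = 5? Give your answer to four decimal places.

p_0''(x) = 1/2 - 8·(x - 3), so p_0''(5) = -31/2. On the right, p_1''(5) = 2c, so c = -31/4.

-7.7500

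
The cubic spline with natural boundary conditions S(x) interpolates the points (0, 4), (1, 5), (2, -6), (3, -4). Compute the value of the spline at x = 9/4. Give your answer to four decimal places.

-6.9000

Write M_i for S''(x_i). With h_i = 1, 1, 1 and divided differences Δ_i = 1, -11, 2, the continuity of S' gives the tridiagonal system
  1·M_0 + 4·M_1 + 1·M_2 = 6(Δ_1 - Δ_0) = -72
  1·M_1 + 4·M_2 + 1·M_3 = 6(Δ_2 - Δ_1) = 78
Natural end conditions: M_0 = M_3 = 0.
Hence M_0 = 0, M_1 = -122/5, M_2 = 128/5, M_3 = 0.
On [2, 3], S(x) = -6 - 98/15·(x - 2) + 64/5·(x - 2)² - 64/15·(x - 2)³.
With (x - 2) = 1/4: S(9/4) = -69/10.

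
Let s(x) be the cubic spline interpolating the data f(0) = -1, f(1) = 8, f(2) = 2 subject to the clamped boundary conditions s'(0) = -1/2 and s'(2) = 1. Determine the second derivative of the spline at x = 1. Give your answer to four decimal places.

-46.5000

Put σ_i = s'' at the i-th knot. Here h = (1, 1) and Δ = (9, -6), so the interior equations h_(i-1)·σ_(i-1) + 2(h_(i-1)+h_i)·σ_i + h_i·σ_(i+1) = 6(Δ_i − Δ_(i-1)) read
  1·σ_0 + 4·σ_1 + 1·σ_2 = 6(Δ_1 - Δ_0) = -90
Clamped end conditions give two more equations: 2h_0·σ_0 + h_0·σ_1 = 6(Δ_0 - s'(0)) = 57 and h_1·σ_1 + 2h_1·σ_2 = 6(s'(2) - Δ_1) = 42.
Forward elimination and back-substitution give σ_0 = 207/4, σ_1 = -93/2, σ_2 = 177/4.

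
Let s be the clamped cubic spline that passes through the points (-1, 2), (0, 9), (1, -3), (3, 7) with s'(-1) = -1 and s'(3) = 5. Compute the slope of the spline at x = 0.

With m_i denoting the second derivative at x_i, h_i = 1, 1, 2, and Δ_i = (y_(i+1) − y_i)/h_i = 7, -12, 5:
  1·m_0 + 4·m_1 + 1·m_2 = 6(Δ_1 - Δ_0) = -114
  1·m_1 + 6·m_2 + 2·m_3 = 6(Δ_2 - Δ_1) = 102
Clamped end conditions give two more equations: 2h_0·m_0 + h_0·m_1 = 6(Δ_0 - s'(-1)) = 48 and h_2·m_2 + 2h_2·m_3 = 6(s'(3) - Δ_2) = 0.
Forward elimination and back-substitution give m_0 = 48, m_1 = -48, m_2 = 30, m_3 = -15.
On [0, 1], s'(x) = b_1 + 2c_1·x + 3d_1·x² with b_1 = Δ_1 - h_1(2m_1 + m_2)/6 = -1, c_1 = m_1/2 = -24, d_1 = (m_2 - m_1)/(6h_1) = 13. So s'(0) = -1.

-1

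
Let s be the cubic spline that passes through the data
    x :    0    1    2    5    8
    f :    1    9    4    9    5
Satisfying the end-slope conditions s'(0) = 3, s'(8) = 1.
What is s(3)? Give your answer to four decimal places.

2.1177

With m_i denoting the second derivative at x_i, h_i = 1, 1, 3, 3, and Δ_i = (y_(i+1) − y_i)/h_i = 8, -5, 5/3, -4/3:
  1·m_0 + 4·m_1 + 1·m_2 = 6(Δ_1 - Δ_0) = -78
  1·m_1 + 8·m_2 + 3·m_3 = 6(Δ_2 - Δ_1) = 40
  3·m_2 + 12·m_3 + 3·m_4 = 6(Δ_3 - Δ_2) = -18
Clamped end conditions give two more equations: 2h_0·m_0 + h_0·m_1 = 6(Δ_0 - s'(0)) = 30 and h_3·m_3 + 2h_3·m_4 = 6(s'(8) - Δ_3) = 14.
Solving: m_0 = 835/28, m_1 = -415/14, m_2 = 43/4, m_3 = -229/42, m_4 = 425/84.
On [2, 5], s(x) = 4 - 89/14·(x - 2) + 43/8·(x - 2)² - 1361/1512·(x - 2)³.
With (x - 2) = 1: s(3) = 1601/756.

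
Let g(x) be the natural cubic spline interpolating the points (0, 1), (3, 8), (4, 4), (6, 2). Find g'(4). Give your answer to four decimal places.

Write M_i for g''(x_i). With h_i = 3, 1, 2 and divided differences Δ_i = 7/3, -4, -1, the continuity of g' gives the tridiagonal system
  3·M_0 + 8·M_1 + 1·M_2 = 6(Δ_1 - Δ_0) = -38
  1·M_1 + 6·M_2 + 2·M_3 = 6(Δ_2 - Δ_1) = 18
Natural end conditions: M_0 = M_3 = 0.
Solving the tridiagonal system: M_0 = 0, M_1 = -246/47, M_2 = 182/47, M_3 = 0.
On [4, 6], g'(x) = b_2 + 2c_2·(x - 4) + 3d_2·(x - 4)² with b_2 = Δ_2 - h_2(2M_2 + M_3)/6 = -505/141, c_2 = M_2/2 = 91/47, d_2 = (M_3 - M_2)/(6h_2) = -91/282. So g'(4) = -505/141.

-3.5816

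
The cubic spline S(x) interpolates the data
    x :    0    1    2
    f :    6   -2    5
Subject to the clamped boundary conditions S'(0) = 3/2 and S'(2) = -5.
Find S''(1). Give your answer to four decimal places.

51.5000

Put σ_i = S'' at the i-th knot. Here h = (1, 1) and Δ = (-8, 7), so the interior equations h_(i-1)·σ_(i-1) + 2(h_(i-1)+h_i)·σ_i + h_i·σ_(i+1) = 6(Δ_i − Δ_(i-1)) read
  1·σ_0 + 4·σ_1 + 1·σ_2 = 6(Δ_1 - Δ_0) = 90
Clamped end conditions give two more equations: 2h_0·σ_0 + h_0·σ_1 = 6(Δ_0 - S'(0)) = -57 and h_1·σ_1 + 2h_1·σ_2 = 6(S'(2) - Δ_1) = -72.
Hence σ_0 = -217/4, σ_1 = 103/2, σ_2 = -247/4.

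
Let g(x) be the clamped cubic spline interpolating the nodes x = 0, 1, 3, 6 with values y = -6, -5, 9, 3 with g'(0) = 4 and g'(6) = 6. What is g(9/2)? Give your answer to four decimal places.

4.9145

Let m_i = g''(x_i). Step sizes h_i = 1, 2, 3; slopes of the chords Δ_i = (y_(i+1) - y_i)/h_i = 1, 7, -2.
  1·m_0 + 6·m_1 + 2·m_2 = 6(Δ_1 - Δ_0) = 36
  2·m_1 + 10·m_2 + 3·m_3 = 6(Δ_2 - Δ_1) = -54
Clamped end conditions give two more equations: 2h_0·m_0 + h_0·m_1 = 6(Δ_0 - g'(0)) = -18 and h_2·m_2 + 2h_2·m_3 = 6(g'(6) - Δ_2) = 48.
Solving: m_0 = -872/57, m_1 = 718/57, m_2 = -692/57, m_3 = 802/57.
On [3, 6], g(x) = 9 + 59/19·(x - 3) - 346/57·(x - 3)² + 83/57·(x - 3)³.
With (x - 3) = 3/2: g(9/2) = 747/152.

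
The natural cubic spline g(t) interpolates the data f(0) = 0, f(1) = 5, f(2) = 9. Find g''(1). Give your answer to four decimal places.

With σ_i denoting the second derivative at x_i, h_i = 1, 1, and Δ_i = (y_(i+1) − y_i)/h_i = 5, 4:
  1·σ_0 + 4·σ_1 + 1·σ_2 = 6(Δ_1 - Δ_0) = -6
Natural end conditions: σ_0 = σ_2 = 0.
Hence σ_0 = 0, σ_1 = -3/2, σ_2 = 0.

-1.5000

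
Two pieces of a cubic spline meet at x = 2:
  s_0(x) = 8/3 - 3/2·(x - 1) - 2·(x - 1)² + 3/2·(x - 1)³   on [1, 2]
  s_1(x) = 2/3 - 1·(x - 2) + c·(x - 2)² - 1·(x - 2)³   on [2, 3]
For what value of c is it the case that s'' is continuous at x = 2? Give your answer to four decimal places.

s_0''(x) = -4 + 9·(x - 1), so s_0''(2) = 5. On the right, s_1''(2) = 2c, so c = 5/2.

2.5000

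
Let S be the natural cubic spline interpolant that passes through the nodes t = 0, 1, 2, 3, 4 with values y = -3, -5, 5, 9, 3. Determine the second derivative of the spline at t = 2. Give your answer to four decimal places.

-11.1429

Put M_i = S'' at the i-th knot. Here h = (1, 1, 1, 1) and Δ = (-2, 10, 4, -6), so the interior equations h_(i-1)·M_(i-1) + 2(h_(i-1)+h_i)·M_i + h_i·M_(i+1) = 6(Δ_i − Δ_(i-1)) read
  1·M_0 + 4·M_1 + 1·M_2 = 6(Δ_1 - Δ_0) = 72
  1·M_1 + 4·M_2 + 1·M_3 = 6(Δ_2 - Δ_1) = -36
  1·M_2 + 4·M_3 + 1·M_4 = 6(Δ_3 - Δ_2) = -60
Natural end conditions: M_0 = M_4 = 0.
Hence M_0 = 0, M_1 = 291/14, M_2 = -78/7, M_3 = -171/14, M_4 = 0.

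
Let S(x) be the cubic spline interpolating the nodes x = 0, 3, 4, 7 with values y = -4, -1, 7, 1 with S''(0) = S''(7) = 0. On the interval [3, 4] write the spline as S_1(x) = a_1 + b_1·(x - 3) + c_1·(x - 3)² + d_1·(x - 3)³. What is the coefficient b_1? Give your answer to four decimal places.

7.2857

With M_i denoting the second derivative at x_i, h_i = 3, 1, 3, and Δ_i = (y_(i+1) − y_i)/h_i = 1, 8, -2:
  3·M_0 + 8·M_1 + 1·M_2 = 6(Δ_1 - Δ_0) = 42
  1·M_1 + 8·M_2 + 3·M_3 = 6(Δ_2 - Δ_1) = -60
Natural end conditions: M_0 = M_3 = 0.
Solving: M_0 = 0, M_1 = 44/7, M_2 = -58/7, M_3 = 0.
On [3, 4], with S_1(x) = a_1 + b_1·(x - 3) + c_1·(x - 3)² + d_1·(x - 3)³: c_1 = M_1/2 = 22/7, d_1 = (M_2 - M_1)/(6h_1) = -17/7, b_1 = Δ_1 - h_1(2M_1 + M_2)/6 = 51/7.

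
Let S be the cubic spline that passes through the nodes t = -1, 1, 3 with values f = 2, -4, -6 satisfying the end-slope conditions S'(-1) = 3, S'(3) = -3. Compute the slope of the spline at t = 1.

-3

Let M_i = S''(x_i). Step sizes h_i = 2, 2; slopes of the chords Δ_i = (y_(i+1) - y_i)/h_i = -3, -1.
  2·M_0 + 8·M_1 + 2·M_2 = 6(Δ_1 - Δ_0) = 12
Clamped end conditions give two more equations: 2h_0·M_0 + h_0·M_1 = 6(Δ_0 - S'(-1)) = -36 and h_1·M_1 + 2h_1·M_2 = 6(S'(3) - Δ_1) = -12.
Solving: M_0 = -12, M_1 = 6, M_2 = -6.
On [1, 3], S'(t) = b_1 + 2c_1·(t - 1) + 3d_1·(t - 1)² with b_1 = Δ_1 - h_1(2M_1 + M_2)/6 = -3, c_1 = M_1/2 = 3, d_1 = (M_2 - M_1)/(6h_1) = -1. So S'(1) = -3.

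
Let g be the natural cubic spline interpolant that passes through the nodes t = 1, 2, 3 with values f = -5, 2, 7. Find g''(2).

-3

With M_i denoting the second derivative at x_i, h_i = 1, 1, and Δ_i = (y_(i+1) − y_i)/h_i = 7, 5:
  1·M_0 + 4·M_1 + 1·M_2 = 6(Δ_1 - Δ_0) = -12
Natural end conditions: M_0 = M_2 = 0.
Solving the tridiagonal system: M_0 = 0, M_1 = -3, M_2 = 0.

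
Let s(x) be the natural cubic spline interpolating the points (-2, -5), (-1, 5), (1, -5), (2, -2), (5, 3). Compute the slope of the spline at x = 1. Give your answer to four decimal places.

-1.5733

With M_i denoting the second derivative at x_i, h_i = 1, 2, 1, 3, and Δ_i = (y_(i+1) − y_i)/h_i = 10, -5, 3, 5/3:
  1·M_0 + 6·M_1 + 2·M_2 = 6(Δ_1 - Δ_0) = -90
  2·M_1 + 6·M_2 + 1·M_3 = 6(Δ_2 - Δ_1) = 48
  1·M_2 + 8·M_3 + 3·M_4 = 6(Δ_3 - Δ_2) = -8
Natural end conditions: M_0 = M_4 = 0.
Hence M_0 = 0, M_1 = -2507/125, M_2 = 1896/125, M_3 = -362/125, M_4 = 0.
On [1, 2], s'(x) = b_2 + 2c_2·(x - 1) + 3d_2·(x - 1)² with b_2 = Δ_2 - h_2(2M_2 + M_3)/6 = -118/75, c_2 = M_2/2 = 948/125, d_2 = (M_3 - M_2)/(6h_2) = -1129/375. So s'(1) = -118/75.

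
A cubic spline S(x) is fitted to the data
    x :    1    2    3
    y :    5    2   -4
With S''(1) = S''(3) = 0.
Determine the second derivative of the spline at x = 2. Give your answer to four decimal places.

Let M_i = S''(x_i). Step sizes h_i = 1, 1; slopes of the chords Δ_i = (y_(i+1) - y_i)/h_i = -3, -6.
  1·M_0 + 4·M_1 + 1·M_2 = 6(Δ_1 - Δ_0) = -18
Natural end conditions: M_0 = M_2 = 0.
Forward elimination and back-substitution give M_0 = 0, M_1 = -9/2, M_2 = 0.

-4.5000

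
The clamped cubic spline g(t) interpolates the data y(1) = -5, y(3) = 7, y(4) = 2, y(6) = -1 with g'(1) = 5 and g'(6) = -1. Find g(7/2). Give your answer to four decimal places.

With σ_i denoting the second derivative at x_i, h_i = 2, 1, 2, and Δ_i = (y_(i+1) − y_i)/h_i = 6, -5, -3/2:
  2·σ_0 + 6·σ_1 + 1·σ_2 = 6(Δ_1 - Δ_0) = -66
  1·σ_1 + 6·σ_2 + 2·σ_3 = 6(Δ_2 - Δ_1) = 21
Clamped end conditions give two more equations: 2h_0·σ_0 + h_0·σ_1 = 6(Δ_0 - g'(1)) = 6 and h_2·σ_2 + 2h_2·σ_3 = 6(g'(6) - Δ_2) = 3.
Hence σ_0 = 291/32, σ_1 = -243/16, σ_2 = 111/16, σ_3 = -87/32.
On [3, 4], g(t) = 7 - 35/32·(t - 3) - 243/32·(t - 3)² + 59/16·(t - 3)³.
With (t - 3) = 1/2: g(7/2) = 321/64.

5.0156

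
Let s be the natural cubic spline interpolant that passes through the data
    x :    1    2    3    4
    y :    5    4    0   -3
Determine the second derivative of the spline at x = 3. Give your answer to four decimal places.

Let M_i = s''(x_i). Step sizes h_i = 1, 1, 1; slopes of the chords Δ_i = (y_(i+1) - y_i)/h_i = -1, -4, -3.
  1·M_0 + 4·M_1 + 1·M_2 = 6(Δ_1 - Δ_0) = -18
  1·M_1 + 4·M_2 + 1·M_3 = 6(Δ_2 - Δ_1) = 6
Natural end conditions: M_0 = M_3 = 0.
Solving: M_0 = 0, M_1 = -26/5, M_2 = 14/5, M_3 = 0.

2.8000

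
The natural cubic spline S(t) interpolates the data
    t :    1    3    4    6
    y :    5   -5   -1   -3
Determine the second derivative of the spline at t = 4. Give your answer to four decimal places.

-6.6857

Put M_i = S'' at the i-th knot. Here h = (2, 1, 2) and Δ = (-5, 4, -1), so the interior equations h_(i-1)·M_(i-1) + 2(h_(i-1)+h_i)·M_i + h_i·M_(i+1) = 6(Δ_i − Δ_(i-1)) read
  2·M_0 + 6·M_1 + 1·M_2 = 6(Δ_1 - Δ_0) = 54
  1·M_1 + 6·M_2 + 2·M_3 = 6(Δ_2 - Δ_1) = -30
Natural end conditions: M_0 = M_3 = 0.
Forward elimination and back-substitution give M_0 = 0, M_1 = 354/35, M_2 = -234/35, M_3 = 0.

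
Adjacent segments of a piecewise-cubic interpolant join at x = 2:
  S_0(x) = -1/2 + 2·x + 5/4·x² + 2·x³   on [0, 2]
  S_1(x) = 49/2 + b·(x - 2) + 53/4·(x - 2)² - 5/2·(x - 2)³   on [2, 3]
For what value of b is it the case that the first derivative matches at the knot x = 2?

S_0'(x) = 2 + 5/2·x + 6·x², so S_0'(2) = 31. On the right, S_1'(2) = b, so b = 31.

31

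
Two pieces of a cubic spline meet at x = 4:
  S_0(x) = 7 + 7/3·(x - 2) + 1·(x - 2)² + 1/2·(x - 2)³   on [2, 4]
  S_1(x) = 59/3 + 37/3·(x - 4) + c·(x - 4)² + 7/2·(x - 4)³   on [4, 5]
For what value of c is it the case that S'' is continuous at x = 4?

4

S_0''(x) = 2 + 3·(x - 2), so S_0''(4) = 8. On the right, S_1''(4) = 2c, so c = 4.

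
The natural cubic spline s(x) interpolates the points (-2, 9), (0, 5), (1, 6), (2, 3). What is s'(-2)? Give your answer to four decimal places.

-3.3913

With M_i denoting the second derivative at x_i, h_i = 2, 1, 1, and Δ_i = (y_(i+1) − y_i)/h_i = -2, 1, -3:
  2·M_0 + 6·M_1 + 1·M_2 = 6(Δ_1 - Δ_0) = 18
  1·M_1 + 4·M_2 + 1·M_3 = 6(Δ_2 - Δ_1) = -24
Natural end conditions: M_0 = M_3 = 0.
Forward elimination and back-substitution give M_0 = 0, M_1 = 96/23, M_2 = -162/23, M_3 = 0.
On [-2, 0], s'(x) = b_0 + 2c_0·(x + 2) + 3d_0·(x + 2)² with b_0 = Δ_0 - h_0(2M_0 + M_1)/6 = -78/23, c_0 = M_0/2 = 0, d_0 = (M_1 - M_0)/(6h_0) = 8/23. So s'(-2) = -78/23.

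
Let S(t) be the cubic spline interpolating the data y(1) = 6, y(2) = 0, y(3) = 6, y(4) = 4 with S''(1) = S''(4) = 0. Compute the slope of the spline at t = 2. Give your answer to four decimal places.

With m_i denoting the second derivative at x_i, h_i = 1, 1, 1, and Δ_i = (y_(i+1) − y_i)/h_i = -6, 6, -2:
  1·m_0 + 4·m_1 + 1·m_2 = 6(Δ_1 - Δ_0) = 72
  1·m_1 + 4·m_2 + 1·m_3 = 6(Δ_2 - Δ_1) = -48
Natural end conditions: m_0 = m_3 = 0.
Hence m_0 = 0, m_1 = 112/5, m_2 = -88/5, m_3 = 0.
On [2, 3], S'(t) = b_1 + 2c_1·(t - 2) + 3d_1·(t - 2)² with b_1 = Δ_1 - h_1(2m_1 + m_2)/6 = 22/15, c_1 = m_1/2 = 56/5, d_1 = (m_2 - m_1)/(6h_1) = -20/3. So S'(2) = 22/15.

1.4667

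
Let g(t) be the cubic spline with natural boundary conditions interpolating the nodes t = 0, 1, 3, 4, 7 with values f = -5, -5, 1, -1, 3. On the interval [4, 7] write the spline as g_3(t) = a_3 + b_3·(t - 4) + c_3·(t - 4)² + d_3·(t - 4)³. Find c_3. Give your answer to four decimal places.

1.7120

With M_i denoting the second derivative at x_i, h_i = 1, 2, 1, 3, and Δ_i = (y_(i+1) − y_i)/h_i = 0, 3, -2, 4/3:
  1·M_0 + 6·M_1 + 2·M_2 = 6(Δ_1 - Δ_0) = 18
  2·M_1 + 6·M_2 + 1·M_3 = 6(Δ_2 - Δ_1) = -30
  1·M_2 + 8·M_3 + 3·M_4 = 6(Δ_3 - Δ_2) = 20
Natural end conditions: M_0 = M_4 = 0.
Forward elimination and back-substitution give M_0 = 0, M_1 = 683/125, M_2 = -924/125, M_3 = 428/125, M_4 = 0.
On [4, 7], with g_3(t) = a_3 + b_3·(t - 4) + c_3·(t - 4)² + d_3·(t - 4)³: c_3 = M_3/2 = 214/125, d_3 = (M_4 - M_3)/(6h_3) = -214/1125, b_3 = Δ_3 - h_3(2M_3 + M_4)/6 = -784/375.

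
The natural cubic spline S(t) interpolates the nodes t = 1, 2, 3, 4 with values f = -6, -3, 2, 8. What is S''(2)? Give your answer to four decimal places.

2.8000

Let m_i = S''(x_i). Step sizes h_i = 1, 1, 1; slopes of the chords Δ_i = (y_(i+1) - y_i)/h_i = 3, 5, 6.
  1·m_0 + 4·m_1 + 1·m_2 = 6(Δ_1 - Δ_0) = 12
  1·m_1 + 4·m_2 + 1·m_3 = 6(Δ_2 - Δ_1) = 6
Natural end conditions: m_0 = m_3 = 0.
Solving: m_0 = 0, m_1 = 14/5, m_2 = 4/5, m_3 = 0.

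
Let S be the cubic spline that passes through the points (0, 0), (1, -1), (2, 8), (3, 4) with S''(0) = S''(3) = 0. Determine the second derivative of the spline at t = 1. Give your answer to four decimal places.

21.2000

Write M_i for S''(x_i). With h_i = 1, 1, 1 and divided differences Δ_i = -1, 9, -4, the continuity of S' gives the tridiagonal system
  1·M_0 + 4·M_1 + 1·M_2 = 6(Δ_1 - Δ_0) = 60
  1·M_1 + 4·M_2 + 1·M_3 = 6(Δ_2 - Δ_1) = -78
Natural end conditions: M_0 = M_3 = 0.
Solving: M_0 = 0, M_1 = 106/5, M_2 = -124/5, M_3 = 0.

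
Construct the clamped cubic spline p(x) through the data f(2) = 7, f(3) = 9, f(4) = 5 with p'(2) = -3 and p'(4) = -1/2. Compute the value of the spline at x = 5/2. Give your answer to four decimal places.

With M_i denoting the second derivative at x_i, h_i = 1, 1, and Δ_i = (y_(i+1) − y_i)/h_i = 2, -4:
  1·M_0 + 4·M_1 + 1·M_2 = 6(Δ_1 - Δ_0) = -36
Clamped end conditions give two more equations: 2h_0·M_0 + h_0·M_1 = 6(Δ_0 - p'(2)) = 30 and h_1·M_1 + 2h_1·M_2 = 6(p'(4) - Δ_1) = 21.
Solving: M_0 = 101/4, M_1 = -41/2, M_2 = 83/4.
On [2, 3], p(x) = 7 - 3·(x - 2) + 101/8·(x - 2)² - 61/8·(x - 2)³.
With (x - 2) = 1/2: p(5/2) = 493/64.

7.7031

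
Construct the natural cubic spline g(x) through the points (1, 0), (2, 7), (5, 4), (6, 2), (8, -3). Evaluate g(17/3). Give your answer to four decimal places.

With m_i denoting the second derivative at x_i, h_i = 1, 3, 1, 2, and Δ_i = (y_(i+1) − y_i)/h_i = 7, -1, -2, -5/2:
  1·m_0 + 8·m_1 + 3·m_2 = 6(Δ_1 - Δ_0) = -48
  3·m_1 + 8·m_2 + 1·m_3 = 6(Δ_2 - Δ_1) = -6
  1·m_2 + 6·m_3 + 2·m_4 = 6(Δ_3 - Δ_2) = -3
Natural end conditions: m_0 = m_4 = 0.
Solving the tridiagonal system: m_0 = 0, m_1 = -2157/322, m_2 = 300/161, m_3 = -261/322, m_4 = 0.
On [5, 6], g(x) = 4 - 1601/644·(x - 5) + 150/161·(x - 5)² - 41/92·(x - 5)³.
With (x - 5) = 2/3: g(17/3) = 22819/8694.

2.6247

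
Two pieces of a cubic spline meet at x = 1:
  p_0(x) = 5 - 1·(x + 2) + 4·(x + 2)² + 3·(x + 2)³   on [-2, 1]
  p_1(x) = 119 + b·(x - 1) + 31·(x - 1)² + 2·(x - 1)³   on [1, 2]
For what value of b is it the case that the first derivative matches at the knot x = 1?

104

p_0'(x) = -1 + 8·(x + 2) + 9·(x + 2)², so p_0'(1) = 104. On the right, p_1'(1) = b, so b = 104.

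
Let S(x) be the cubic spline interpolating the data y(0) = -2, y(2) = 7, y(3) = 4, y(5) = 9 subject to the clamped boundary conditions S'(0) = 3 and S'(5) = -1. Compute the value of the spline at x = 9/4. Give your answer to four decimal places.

6.4785

Put σ_i = S'' at the i-th knot. Here h = (2, 1, 2) and Δ = (9/2, -3, 5/2), so the interior equations h_(i-1)·σ_(i-1) + 2(h_(i-1)+h_i)·σ_i + h_i·σ_(i+1) = 6(Δ_i − Δ_(i-1)) read
  2·σ_0 + 6·σ_1 + 1·σ_2 = 6(Δ_1 - Δ_0) = -45
  1·σ_1 + 6·σ_2 + 2·σ_3 = 6(Δ_2 - Δ_1) = 33
Clamped end conditions give two more equations: 2h_0·σ_0 + h_0·σ_1 = 6(Δ_0 - S'(0)) = 9 and h_2·σ_2 + 2h_2·σ_3 = 6(S'(5) - Δ_2) = -21.
Forward elimination and back-substitution give σ_0 = 133/16, σ_1 = -97/8, σ_2 = 89/8, σ_3 = -173/16.
On [2, 3], S(x) = 7 - 13/16·(x - 2) - 97/16·(x - 2)² + 31/8·(x - 2)³.
With (x - 2) = 1/4: S(9/4) = 3317/512.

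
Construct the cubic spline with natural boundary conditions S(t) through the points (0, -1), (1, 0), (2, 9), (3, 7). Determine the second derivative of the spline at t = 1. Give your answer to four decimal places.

17.2000

Write m_i for S''(x_i). With h_i = 1, 1, 1 and divided differences Δ_i = 1, 9, -2, the continuity of S' gives the tridiagonal system
  1·m_0 + 4·m_1 + 1·m_2 = 6(Δ_1 - Δ_0) = 48
  1·m_1 + 4·m_2 + 1·m_3 = 6(Δ_2 - Δ_1) = -66
Natural end conditions: m_0 = m_3 = 0.
Solving the tridiagonal system: m_0 = 0, m_1 = 86/5, m_2 = -104/5, m_3 = 0.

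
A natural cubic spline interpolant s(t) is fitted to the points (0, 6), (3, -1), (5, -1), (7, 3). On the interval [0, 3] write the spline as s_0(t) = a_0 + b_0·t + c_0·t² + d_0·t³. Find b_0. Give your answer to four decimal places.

-2.9123

Let M_i = s''(x_i). Step sizes h_i = 3, 2, 2; slopes of the chords Δ_i = (y_(i+1) - y_i)/h_i = -7/3, 0, 2.
  3·M_0 + 10·M_1 + 2·M_2 = 6(Δ_1 - Δ_0) = 14
  2·M_1 + 8·M_2 + 2·M_3 = 6(Δ_2 - Δ_1) = 12
Natural end conditions: M_0 = M_3 = 0.
Solving the tridiagonal system: M_0 = 0, M_1 = 22/19, M_2 = 23/19, M_3 = 0.
On [0, 3], with s_0(t) = a_0 + b_0·t + c_0·t² + d_0·t³: c_0 = M_0/2 = 0, d_0 = (M_1 - M_0)/(6h_0) = 11/171, b_0 = Δ_0 - h_0(2M_0 + M_1)/6 = -166/57.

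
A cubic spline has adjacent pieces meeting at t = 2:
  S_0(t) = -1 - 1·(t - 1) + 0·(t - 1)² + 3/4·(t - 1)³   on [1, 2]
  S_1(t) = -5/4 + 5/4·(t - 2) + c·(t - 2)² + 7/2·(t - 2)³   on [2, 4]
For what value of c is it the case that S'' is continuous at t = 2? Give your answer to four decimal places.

2.2500

S_0''(t) = 0 + 9/2·(t - 1), so S_0''(2) = 9/2. On the right, S_1''(2) = 2c, so c = 9/4.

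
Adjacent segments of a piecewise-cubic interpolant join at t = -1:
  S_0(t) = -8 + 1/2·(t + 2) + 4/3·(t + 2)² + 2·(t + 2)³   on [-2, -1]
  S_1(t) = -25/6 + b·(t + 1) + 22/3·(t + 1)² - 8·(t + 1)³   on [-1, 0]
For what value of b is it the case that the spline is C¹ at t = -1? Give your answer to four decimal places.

S_0'(t) = 1/2 + 8/3·(t + 2) + 6·(t + 2)², so S_0'(-1) = 55/6. On the right, S_1'(-1) = b, so b = 55/6.

9.1667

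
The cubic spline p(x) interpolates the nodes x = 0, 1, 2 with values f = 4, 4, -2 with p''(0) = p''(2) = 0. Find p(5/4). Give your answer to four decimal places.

Write M_i for p''(x_i). With h_i = 1, 1 and divided differences Δ_i = 0, -6, the continuity of p' gives the tridiagonal system
  1·M_0 + 4·M_1 + 1·M_2 = 6(Δ_1 - Δ_0) = -36
Natural end conditions: M_0 = M_2 = 0.
Solving the tridiagonal system: M_0 = 0, M_1 = -9, M_2 = 0.
On [1, 2], p(x) = 4 - 3·(x - 1) - 9/2·(x - 1)² + 3/2·(x - 1)³.
With (x - 1) = 1/4: p(5/4) = 383/128.

2.9922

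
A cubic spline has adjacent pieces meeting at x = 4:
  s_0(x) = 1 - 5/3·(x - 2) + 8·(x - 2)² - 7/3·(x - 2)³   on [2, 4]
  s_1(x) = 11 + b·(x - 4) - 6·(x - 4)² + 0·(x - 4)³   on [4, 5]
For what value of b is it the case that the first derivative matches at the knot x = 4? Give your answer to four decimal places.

2.3333

s_0'(x) = -5/3 + 16·(x - 2) - 7·(x - 2)², so s_0'(4) = 7/3. On the right, s_1'(4) = b, so b = 7/3.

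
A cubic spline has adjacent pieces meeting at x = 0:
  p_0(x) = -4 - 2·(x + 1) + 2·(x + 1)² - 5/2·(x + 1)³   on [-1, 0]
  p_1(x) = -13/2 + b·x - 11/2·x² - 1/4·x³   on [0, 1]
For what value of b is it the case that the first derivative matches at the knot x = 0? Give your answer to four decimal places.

-5.5000

p_0'(x) = -2 + 4·(x + 1) - 15/2·(x + 1)², so p_0'(0) = -11/2. On the right, p_1'(0) = b, so b = -11/2.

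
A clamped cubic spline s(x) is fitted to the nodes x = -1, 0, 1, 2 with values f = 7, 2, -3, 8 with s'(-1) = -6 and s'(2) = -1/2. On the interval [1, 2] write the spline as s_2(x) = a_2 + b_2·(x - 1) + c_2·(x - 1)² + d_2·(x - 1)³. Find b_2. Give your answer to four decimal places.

Put σ_i = s'' at the i-th knot. Here h = (1, 1, 1) and Δ = (-5, -5, 11), so the interior equations h_(i-1)·σ_(i-1) + 2(h_(i-1)+h_i)·σ_i + h_i·σ_(i+1) = 6(Δ_i − Δ_(i-1)) read
  1·σ_0 + 4·σ_1 + 1·σ_2 = 6(Δ_1 - Δ_0) = 0
  1·σ_1 + 4·σ_2 + 1·σ_3 = 6(Δ_2 - Δ_1) = 96
Clamped end conditions give two more equations: 2h_0·σ_0 + h_0·σ_1 = 6(Δ_0 - s'(-1)) = 6 and h_2·σ_2 + 2h_2·σ_3 = 6(s'(2) - Δ_2) = -69.
Solving the tridiagonal system: σ_0 = 139/15, σ_1 = -188/15, σ_2 = 613/15, σ_3 = -824/15.
On [1, 2], with s_2(x) = a_2 + b_2·(x - 1) + c_2·(x - 1)² + d_2·(x - 1)³: c_2 = σ_2/2 = 613/30, d_2 = (σ_3 - σ_2)/(6h_2) = -479/30, b_2 = Δ_2 - h_2(2σ_2 + σ_3)/6 = 98/15.

6.5333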